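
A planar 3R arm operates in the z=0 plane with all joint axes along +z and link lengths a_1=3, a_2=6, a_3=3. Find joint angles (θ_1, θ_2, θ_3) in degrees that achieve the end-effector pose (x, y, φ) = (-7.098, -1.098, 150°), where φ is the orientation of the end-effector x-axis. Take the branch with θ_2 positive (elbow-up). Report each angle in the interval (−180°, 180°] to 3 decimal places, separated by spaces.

wrist centre = target − a_3·(cos φ, sin φ) = (-4.4999, -2.5980)
cos θ_2 = (26.9989−3²−6²)/(2·3·6) = -0.5000; θ_2 = 120.0020° (elbow-up)
β = atan2(-2.5980,-4.4999) = -150.0003°; ψ = atan2(5.1960,-0.0002) = 90.0020°
θ_1 = β − ψ = -240.0023°
θ_3 = φ − θ_1 − θ_2 = -89.9997° (wrapped to (-180°,180°])

119.998 120.002 -90.000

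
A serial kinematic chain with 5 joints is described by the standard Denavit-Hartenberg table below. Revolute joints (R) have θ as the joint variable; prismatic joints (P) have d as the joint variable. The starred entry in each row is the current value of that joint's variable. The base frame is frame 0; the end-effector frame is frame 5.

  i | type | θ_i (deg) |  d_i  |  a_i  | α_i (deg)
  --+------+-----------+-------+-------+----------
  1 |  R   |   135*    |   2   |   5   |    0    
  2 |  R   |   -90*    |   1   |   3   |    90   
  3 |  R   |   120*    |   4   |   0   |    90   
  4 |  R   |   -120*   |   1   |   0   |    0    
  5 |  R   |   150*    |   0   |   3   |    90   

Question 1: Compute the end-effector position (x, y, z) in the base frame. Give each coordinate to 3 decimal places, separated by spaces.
2.169 1.462 5.750

after link 1: o_1 = (-3.5355, 3.5355, 2.0000)
after link 2: o_2 = (-1.4142, 5.6569, 3.0000)
after link 3: o_3 = (1.4142, 2.8284, 3.0000)
after link 4: o_4 = (2.0266, 3.4408, 3.5000)
after link 5: o_5 = (2.1687, 1.4616, 5.7500)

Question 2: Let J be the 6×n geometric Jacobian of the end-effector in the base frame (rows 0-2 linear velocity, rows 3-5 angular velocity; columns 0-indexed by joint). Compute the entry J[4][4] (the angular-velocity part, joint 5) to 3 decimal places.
axis z_4 = (0.6124,0.6124,0.5000); lever o_n−o_4 = (0.1421,-1.9792,2.2500)
cross product → J_v[:, 4] = (2.3674,-1.3068,-1.2990)
J_ω[:, 4] = z_4
entry J[4][4] = 0.6124

0.612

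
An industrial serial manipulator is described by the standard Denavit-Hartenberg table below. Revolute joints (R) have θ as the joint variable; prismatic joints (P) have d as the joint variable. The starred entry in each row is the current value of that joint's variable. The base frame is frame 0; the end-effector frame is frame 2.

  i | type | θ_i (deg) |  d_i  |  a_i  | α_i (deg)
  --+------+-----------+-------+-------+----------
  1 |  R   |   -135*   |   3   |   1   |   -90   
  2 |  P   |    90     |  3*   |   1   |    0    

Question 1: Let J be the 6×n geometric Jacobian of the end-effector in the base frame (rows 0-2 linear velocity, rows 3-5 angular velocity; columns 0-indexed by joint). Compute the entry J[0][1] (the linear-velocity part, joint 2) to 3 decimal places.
prismatic axis z_1 = (0.7071,-0.7071,0.0000)
J_v[:, 1] = z_1; J_ω[:, 1] = (0,0,0)
entry J[0][1] = 0.7071

0.707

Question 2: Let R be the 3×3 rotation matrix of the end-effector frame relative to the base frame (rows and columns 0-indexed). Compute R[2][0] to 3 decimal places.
End-effector x-axis (col 0 of R) = (0.0000,-0.0000,-1.0000)
R[2][0] = -1.0000

-1.000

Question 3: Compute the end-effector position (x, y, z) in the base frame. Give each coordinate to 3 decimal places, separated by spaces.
1.414 -2.828 2.000

after link 1: o_1 = (-0.7071, -0.7071, 3.0000)
after link 2: o_2 = (1.4142, -2.8284, 2.0000)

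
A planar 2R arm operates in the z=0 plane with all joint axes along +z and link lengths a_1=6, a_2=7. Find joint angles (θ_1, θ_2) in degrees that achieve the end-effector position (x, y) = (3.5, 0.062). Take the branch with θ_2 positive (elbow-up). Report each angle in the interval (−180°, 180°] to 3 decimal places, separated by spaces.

-90.003 150.000

cos θ_2 = (12.2538−6²−7²)/(2·6·7) = -0.8660; θ_2 = 150.0000° (elbow-up)
β = atan2(0.0620,3.5000) = 1.0148°; ψ = atan2(3.5000,-0.0622) = 91.0178°
θ_1 = β − ψ = -90.0029°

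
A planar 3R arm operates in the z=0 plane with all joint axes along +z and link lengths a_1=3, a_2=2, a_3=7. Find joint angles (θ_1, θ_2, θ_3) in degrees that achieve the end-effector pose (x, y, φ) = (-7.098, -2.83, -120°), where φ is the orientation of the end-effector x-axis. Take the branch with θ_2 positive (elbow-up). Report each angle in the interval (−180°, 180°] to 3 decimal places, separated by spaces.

wrist centre = target − a_3·(cos φ, sin φ) = (-3.5980, 3.2322)
cos θ_2 = (23.3926−3²−2²)/(2·3·2) = 0.8660; θ_2 = 29.9974° (elbow-up)
β = atan2(3.2322,-3.5980) = 138.0658°; ψ = atan2(0.9999,4.7321) = 11.9314°
θ_1 = β − ψ = 126.1344°
θ_3 = φ − θ_1 − θ_2 = 83.8682° (wrapped to (-180°,180°])

126.134 29.997 83.868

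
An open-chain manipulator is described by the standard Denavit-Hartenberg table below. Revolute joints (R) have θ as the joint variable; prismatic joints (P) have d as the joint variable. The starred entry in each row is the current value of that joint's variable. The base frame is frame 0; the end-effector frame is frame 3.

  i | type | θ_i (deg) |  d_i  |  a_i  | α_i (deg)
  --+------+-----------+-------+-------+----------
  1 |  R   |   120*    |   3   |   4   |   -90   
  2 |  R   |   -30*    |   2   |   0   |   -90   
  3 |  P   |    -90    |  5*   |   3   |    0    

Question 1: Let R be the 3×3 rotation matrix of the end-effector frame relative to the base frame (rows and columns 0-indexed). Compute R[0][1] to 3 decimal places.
End-effector y-axis (col 1 of R) = (-0.4330,0.7500,0.5000)
R[0][1] = -0.4330

-0.433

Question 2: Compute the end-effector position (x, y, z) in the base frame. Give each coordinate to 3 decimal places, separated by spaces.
after link 1: o_1 = (-2.0000, 3.4641, 3.0000)
after link 2: o_2 = (-3.7321, 2.4641, 3.0000)
after link 3: o_3 = (-7.5801, 3.1292, -1.3301)

-7.580 3.129 -1.330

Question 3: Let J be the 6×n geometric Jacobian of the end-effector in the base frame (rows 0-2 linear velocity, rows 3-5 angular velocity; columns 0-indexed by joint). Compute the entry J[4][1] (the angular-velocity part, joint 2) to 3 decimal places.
-0.500

axis z_1 = (-0.8660,-0.5000,0.0000); lever o_n−o_1 = (-5.5801,-0.3349,-4.3301)
cross product → J_v[:, 1] = (2.1651,-3.7500,-2.5000)
J_ω[:, 1] = z_1
entry J[4][1] = -0.5000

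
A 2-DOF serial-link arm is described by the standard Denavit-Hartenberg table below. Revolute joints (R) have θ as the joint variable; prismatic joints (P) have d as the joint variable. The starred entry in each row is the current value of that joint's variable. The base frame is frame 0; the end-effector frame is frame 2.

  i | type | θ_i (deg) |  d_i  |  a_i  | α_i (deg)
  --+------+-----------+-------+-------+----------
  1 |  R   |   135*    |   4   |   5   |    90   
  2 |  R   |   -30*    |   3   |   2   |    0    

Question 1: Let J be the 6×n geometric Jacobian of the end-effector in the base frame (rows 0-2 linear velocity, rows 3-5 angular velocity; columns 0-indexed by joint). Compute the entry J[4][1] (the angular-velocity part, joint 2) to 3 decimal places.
0.707

axis z_1 = (0.7071,0.7071,0.0000); lever o_n−o_1 = (0.8966,3.3461,-1.0000)
cross product → J_v[:, 1] = (-0.7071,0.7071,1.7321)
J_ω[:, 1] = z_1
entry J[4][1] = 0.7071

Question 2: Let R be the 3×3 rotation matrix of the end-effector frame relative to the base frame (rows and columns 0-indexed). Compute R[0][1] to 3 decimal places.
End-effector y-axis (col 1 of R) = (-0.3536,0.3536,0.8660)
R[0][1] = -0.3536

-0.354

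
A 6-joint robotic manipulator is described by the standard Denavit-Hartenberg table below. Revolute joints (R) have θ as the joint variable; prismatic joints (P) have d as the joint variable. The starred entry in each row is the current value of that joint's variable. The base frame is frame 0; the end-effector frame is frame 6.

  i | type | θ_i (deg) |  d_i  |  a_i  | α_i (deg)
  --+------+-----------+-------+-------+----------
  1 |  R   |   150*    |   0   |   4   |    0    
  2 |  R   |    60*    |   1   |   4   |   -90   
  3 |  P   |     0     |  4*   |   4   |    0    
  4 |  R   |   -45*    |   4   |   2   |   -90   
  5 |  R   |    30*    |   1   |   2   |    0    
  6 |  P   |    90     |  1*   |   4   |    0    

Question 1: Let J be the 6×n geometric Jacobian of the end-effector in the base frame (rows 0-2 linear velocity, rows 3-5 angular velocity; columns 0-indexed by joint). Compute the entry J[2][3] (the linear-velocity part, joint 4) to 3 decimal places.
axis z_3 = (0.5000,-0.8660,0.0000); lever o_n−o_3 = (-2.5175,-0.9176,-0.1895)
cross product → J_v[:, 3] = (0.1641,0.0947,-2.6390)
J_ω[:, 3] = z_3
entry J[2][3] = -2.6390

-2.639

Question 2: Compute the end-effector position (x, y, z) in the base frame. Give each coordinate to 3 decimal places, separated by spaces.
after link 1: o_1 = (-3.4641, 2.0000, 0.0000)
after link 2: o_2 = (-6.9282, -0.0000, 1.0000)
after link 3: o_3 = (-8.3923, -5.4641, 1.0000)
after link 4: o_4 = (-7.6170, -9.6353, 2.4142)
after link 5: o_5 = (-9.7901, -9.7352, 2.9319)
after link 6: o_6 = (-10.9098, -6.3817, 0.8105)

-10.910 -6.382 0.811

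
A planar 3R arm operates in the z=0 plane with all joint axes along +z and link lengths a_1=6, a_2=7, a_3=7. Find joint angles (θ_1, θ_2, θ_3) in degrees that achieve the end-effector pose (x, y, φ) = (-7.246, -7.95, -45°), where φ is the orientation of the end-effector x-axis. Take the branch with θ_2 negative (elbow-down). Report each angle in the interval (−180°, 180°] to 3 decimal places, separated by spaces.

-149.992 -30.011 135.004

wrist centre = target − a_3·(cos φ, sin φ) = (-12.1957, -3.0003)
cos θ_2 = (157.7378−6²−7²)/(2·6·7) = 0.8659; θ_2 = -30.0114° (elbow-down)
β = atan2(-3.0003,-12.1957) = -166.1792°; ψ = atan2(-3.5012,12.0615) = -16.1870°
θ_1 = β − ψ = -149.9923°
θ_3 = φ − θ_1 − θ_2 = 135.0037° (wrapped to (-180°,180°])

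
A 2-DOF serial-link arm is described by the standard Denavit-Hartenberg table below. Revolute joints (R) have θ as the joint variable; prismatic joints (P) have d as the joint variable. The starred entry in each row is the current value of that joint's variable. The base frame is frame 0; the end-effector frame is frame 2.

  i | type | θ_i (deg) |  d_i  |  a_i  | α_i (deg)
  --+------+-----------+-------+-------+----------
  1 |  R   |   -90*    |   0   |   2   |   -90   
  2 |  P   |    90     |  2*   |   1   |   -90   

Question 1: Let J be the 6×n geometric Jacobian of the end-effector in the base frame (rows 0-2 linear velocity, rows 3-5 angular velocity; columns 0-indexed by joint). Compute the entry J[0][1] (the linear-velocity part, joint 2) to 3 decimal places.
prismatic axis z_1 = (1.0000,0.0000,0.0000)
J_v[:, 1] = z_1; J_ω[:, 1] = (0,0,0)
entry J[0][1] = 1.0000

1.000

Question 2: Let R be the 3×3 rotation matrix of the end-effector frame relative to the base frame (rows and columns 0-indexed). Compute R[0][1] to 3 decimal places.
End-effector y-axis (col 1 of R) = (-1.0000,0.0000,-0.0000)
R[0][1] = -1.0000

-1.000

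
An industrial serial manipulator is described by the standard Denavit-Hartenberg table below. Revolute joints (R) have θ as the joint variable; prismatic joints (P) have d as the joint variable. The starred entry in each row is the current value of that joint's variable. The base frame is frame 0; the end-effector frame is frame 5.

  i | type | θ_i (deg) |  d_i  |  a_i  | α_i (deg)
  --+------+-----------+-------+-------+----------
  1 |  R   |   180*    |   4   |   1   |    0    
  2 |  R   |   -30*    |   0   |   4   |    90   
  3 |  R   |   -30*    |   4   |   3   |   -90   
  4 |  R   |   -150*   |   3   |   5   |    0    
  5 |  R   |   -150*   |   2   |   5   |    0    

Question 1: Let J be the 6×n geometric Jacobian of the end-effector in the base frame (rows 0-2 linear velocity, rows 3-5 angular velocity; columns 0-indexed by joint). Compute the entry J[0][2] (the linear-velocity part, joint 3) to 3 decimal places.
axis z_2 = (0.5000,0.8660,0.0000); lever o_n−o_2 = (-1.9575,3.6357,3.7452)
cross product → J_v[:, 2] = (3.2434,-1.8726,3.5131)
J_ω[:, 2] = z_2
entry J[0][2] = 3.2434

3.243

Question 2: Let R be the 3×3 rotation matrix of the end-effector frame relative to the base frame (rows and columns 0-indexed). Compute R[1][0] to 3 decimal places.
End-effector x-axis (col 0 of R) = (-0.8080,-0.5335,-0.2500)
R[1][0] = -0.5335

-0.533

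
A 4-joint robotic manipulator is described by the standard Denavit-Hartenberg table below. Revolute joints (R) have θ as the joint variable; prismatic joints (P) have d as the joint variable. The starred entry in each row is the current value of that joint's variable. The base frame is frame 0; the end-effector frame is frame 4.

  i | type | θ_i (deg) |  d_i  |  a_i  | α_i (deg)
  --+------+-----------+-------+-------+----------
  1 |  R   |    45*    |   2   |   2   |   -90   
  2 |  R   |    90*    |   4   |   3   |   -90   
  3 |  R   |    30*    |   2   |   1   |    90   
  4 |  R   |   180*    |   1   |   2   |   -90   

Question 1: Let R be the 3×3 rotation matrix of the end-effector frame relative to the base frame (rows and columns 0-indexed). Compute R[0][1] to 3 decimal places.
0.612

End-effector y-axis (col 1 of R) = (0.6124,-0.6124,0.5000)
R[0][1] = 0.6124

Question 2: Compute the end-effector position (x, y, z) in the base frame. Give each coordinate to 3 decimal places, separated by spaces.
after link 1: o_1 = (1.4142, 1.4142, 2.0000)
after link 2: o_2 = (-1.4142, 4.2426, -1.0000)
after link 3: o_3 = (-2.4749, 2.4749, -1.8660)
after link 4: o_4 = (-3.7944, 3.7944, -0.6340)

-3.794 3.794 -0.634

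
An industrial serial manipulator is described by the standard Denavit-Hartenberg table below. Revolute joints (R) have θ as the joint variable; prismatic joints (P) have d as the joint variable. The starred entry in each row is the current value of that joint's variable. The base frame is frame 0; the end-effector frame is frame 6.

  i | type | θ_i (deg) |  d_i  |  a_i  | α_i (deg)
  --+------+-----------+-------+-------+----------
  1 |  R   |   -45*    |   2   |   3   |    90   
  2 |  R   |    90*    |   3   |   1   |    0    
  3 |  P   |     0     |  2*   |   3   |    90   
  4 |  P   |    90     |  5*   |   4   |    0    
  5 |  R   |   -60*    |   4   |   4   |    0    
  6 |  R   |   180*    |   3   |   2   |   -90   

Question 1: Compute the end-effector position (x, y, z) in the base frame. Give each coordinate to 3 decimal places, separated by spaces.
3.536 -17.678 7.732

after link 1: o_1 = (2.1213, -2.1213, 2.0000)
after link 2: o_2 = (0.0000, -4.2426, 3.0000)
after link 3: o_3 = (-1.4142, -5.6569, 6.0000)
after link 4: o_4 = (-0.7071, -12.0208, 6.0000)
after link 5: o_5 = (0.7071, -16.2635, 9.4641)
after link 6: o_6 = (3.5355, -17.6777, 7.7321)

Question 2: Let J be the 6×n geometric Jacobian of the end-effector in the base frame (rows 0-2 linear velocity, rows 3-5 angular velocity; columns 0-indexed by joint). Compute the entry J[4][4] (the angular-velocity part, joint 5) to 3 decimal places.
axis z_4 = (0.7071,-0.7071,-0.0000); lever o_n−o_4 = (4.2426,-5.6569,1.7321)
cross product → J_v[:, 4] = (-1.2247,-1.2247,-1.0000)
J_ω[:, 4] = z_4
entry J[4][4] = -0.7071

-0.707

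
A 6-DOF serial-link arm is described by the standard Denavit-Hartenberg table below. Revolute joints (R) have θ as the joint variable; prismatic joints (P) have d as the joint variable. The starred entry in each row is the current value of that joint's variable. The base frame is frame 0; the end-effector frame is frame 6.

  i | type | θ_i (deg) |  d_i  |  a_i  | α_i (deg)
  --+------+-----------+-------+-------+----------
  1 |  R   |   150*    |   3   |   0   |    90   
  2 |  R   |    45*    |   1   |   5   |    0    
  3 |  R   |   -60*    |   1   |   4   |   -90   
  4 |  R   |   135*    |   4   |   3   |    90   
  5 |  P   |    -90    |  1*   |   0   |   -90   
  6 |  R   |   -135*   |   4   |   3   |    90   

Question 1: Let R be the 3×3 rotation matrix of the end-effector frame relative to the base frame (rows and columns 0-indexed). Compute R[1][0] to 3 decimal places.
End-effector x-axis (col 0 of R) = (-0.8268,-0.1000,0.5536)
R[1][0] = -0.1000

-0.100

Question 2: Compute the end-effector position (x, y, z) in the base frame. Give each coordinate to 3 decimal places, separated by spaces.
after link 1: o_1 = (0.0000, 0.0000, 3.0000)
after link 2: o_2 = (-2.5619, 2.6338, 6.5355)
after link 3: o_3 = (-5.4079, 5.4317, 5.5003)
after link 4: o_4 = (-5.5906, 3.0877, 9.9130)
after link 5: o_5 = (-6.5357, 2.8168, 9.7300)
after link 6: o_6 = (-8.0641, -1.2988, 12.1228)

-8.064 -1.299 12.123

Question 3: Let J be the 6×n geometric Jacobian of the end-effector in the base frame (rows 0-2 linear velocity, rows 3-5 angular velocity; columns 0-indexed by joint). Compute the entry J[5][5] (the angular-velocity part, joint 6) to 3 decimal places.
axis z_5 = (0.2380,-0.9539,0.1830); lever o_n−o_5 = (-1.5284,-4.1156,2.3929)
cross product → J_v[:, 5] = (-1.5293,-0.8491,-2.4373)
J_ω[:, 5] = z_5
entry J[5][5] = 0.1830

0.183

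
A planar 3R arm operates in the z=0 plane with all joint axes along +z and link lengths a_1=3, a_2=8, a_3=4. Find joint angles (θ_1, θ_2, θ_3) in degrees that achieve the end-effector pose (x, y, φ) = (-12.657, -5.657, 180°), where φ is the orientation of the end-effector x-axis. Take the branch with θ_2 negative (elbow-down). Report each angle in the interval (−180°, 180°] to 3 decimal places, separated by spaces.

wrist centre = target − a_3·(cos φ, sin φ) = (-8.6570, -5.6570)
cos θ_2 = (106.9453−3²−8²)/(2·3·8) = 0.7072; θ_2 = -44.9930° (elbow-down)
β = atan2(-5.6570,-8.6570) = -146.8370°; ψ = atan2(-5.6562,8.6575) = -33.1574°
θ_1 = β − ψ = -113.6796°
θ_3 = φ − θ_1 − θ_2 = -21.3275° (wrapped to (-180°,180°])

-113.680 -44.993 -21.327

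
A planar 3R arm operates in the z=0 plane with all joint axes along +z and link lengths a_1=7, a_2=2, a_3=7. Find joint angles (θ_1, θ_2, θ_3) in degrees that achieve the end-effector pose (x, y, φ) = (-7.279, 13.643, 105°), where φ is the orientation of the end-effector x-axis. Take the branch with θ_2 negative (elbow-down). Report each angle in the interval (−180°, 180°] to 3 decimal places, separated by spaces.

wrist centre = target − a_3·(cos φ, sin φ) = (-5.4673, 6.8815)
cos θ_2 = (77.2463−7²−2²)/(2·7·2) = 0.8659; θ_2 = -30.0098° (elbow-down)
β = atan2(6.8815,-5.4673) = 128.4666°; ψ = atan2(-1.0003,8.7319) = -6.5351°
θ_1 = β − ψ = 135.0018°
θ_3 = φ − θ_1 − θ_2 = 0.0081° (wrapped to (-180°,180°])

135.002 -30.010 0.008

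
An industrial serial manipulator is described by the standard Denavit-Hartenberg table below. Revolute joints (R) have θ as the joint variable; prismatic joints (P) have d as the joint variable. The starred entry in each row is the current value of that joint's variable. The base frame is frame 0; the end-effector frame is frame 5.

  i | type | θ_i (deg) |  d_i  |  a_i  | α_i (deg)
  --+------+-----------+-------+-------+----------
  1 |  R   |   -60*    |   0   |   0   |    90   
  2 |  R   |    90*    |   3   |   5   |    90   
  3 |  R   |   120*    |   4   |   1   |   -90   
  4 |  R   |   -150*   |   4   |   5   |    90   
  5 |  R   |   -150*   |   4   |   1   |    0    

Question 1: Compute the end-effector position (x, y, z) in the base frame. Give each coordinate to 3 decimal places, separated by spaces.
after link 1: o_1 = (0.0000, 0.0000, 0.0000)
after link 2: o_2 = (-2.5981, -1.5000, 5.0000)
after link 3: o_3 = (-1.3481, -5.3971, 4.5000)
after link 4: o_4 = (4.8816, -4.6872, 3.2010)
after link 5: o_5 = (3.6540, -0.8959, 4.2590)

3.654 -0.896 4.259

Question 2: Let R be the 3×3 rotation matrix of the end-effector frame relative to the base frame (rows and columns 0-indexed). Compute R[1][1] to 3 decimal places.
End-effector y-axis (col 1 of R) = (0.0748,-0.2455,0.9665)
R[1][1] = -0.2455

-0.246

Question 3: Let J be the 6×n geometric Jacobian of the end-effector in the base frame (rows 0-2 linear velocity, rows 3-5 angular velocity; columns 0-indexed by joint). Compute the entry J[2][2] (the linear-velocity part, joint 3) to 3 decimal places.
5.717

axis z_2 = (0.5000,-0.8660,-0.0000); lever o_n−o_2 = (6.2521,0.6041,-0.7410)
cross product → J_v[:, 2] = (0.6417,0.3705,5.7165)
J_ω[:, 2] = z_2
entry J[2][2] = 5.7165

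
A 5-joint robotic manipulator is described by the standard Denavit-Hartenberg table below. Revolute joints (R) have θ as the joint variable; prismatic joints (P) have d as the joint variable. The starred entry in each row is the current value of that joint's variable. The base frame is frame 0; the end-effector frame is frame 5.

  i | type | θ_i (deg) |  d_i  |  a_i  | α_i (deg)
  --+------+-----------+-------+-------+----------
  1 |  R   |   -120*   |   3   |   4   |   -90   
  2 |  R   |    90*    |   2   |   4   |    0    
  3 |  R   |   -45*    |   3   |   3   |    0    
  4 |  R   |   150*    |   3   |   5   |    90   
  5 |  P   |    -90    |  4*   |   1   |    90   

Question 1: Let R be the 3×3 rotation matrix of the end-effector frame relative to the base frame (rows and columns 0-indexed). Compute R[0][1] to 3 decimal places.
0.129

End-effector y-axis (col 1 of R) = (0.1294,0.2241,-0.9659)
R[0][1] = 0.1294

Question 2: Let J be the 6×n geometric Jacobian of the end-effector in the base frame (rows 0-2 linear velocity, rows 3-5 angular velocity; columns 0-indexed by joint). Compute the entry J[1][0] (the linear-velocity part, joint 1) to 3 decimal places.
axis z_0 = ẑ; lever o_n−o_0 = (5.9340,-3.7221,-5.6909)
cross product → J_v[:, 0] = (3.7221,5.9340,-0.0000)
J_ω[:, 0] = z_0
entry J[1][0] = 5.9340

5.934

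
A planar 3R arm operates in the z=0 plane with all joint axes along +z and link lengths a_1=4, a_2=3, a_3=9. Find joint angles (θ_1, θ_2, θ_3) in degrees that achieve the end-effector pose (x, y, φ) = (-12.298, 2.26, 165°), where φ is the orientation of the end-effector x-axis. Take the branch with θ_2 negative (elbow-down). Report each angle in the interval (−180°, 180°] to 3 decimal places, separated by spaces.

wrist centre = target − a_3·(cos φ, sin φ) = (-3.6047, -0.0694)
cos θ_2 = (12.9984−4²−3²)/(2·4·3) = -0.5001; θ_2 = -120.0043° (elbow-down)
β = atan2(-0.0694,-3.6047) = -178.8975°; ψ = atan2(-2.5980,2.4998) = -46.1031°
θ_1 = β − ψ = -132.7944°
θ_3 = φ − θ_1 − θ_2 = 57.7987° (wrapped to (-180°,180°])

-132.794 -120.004 57.799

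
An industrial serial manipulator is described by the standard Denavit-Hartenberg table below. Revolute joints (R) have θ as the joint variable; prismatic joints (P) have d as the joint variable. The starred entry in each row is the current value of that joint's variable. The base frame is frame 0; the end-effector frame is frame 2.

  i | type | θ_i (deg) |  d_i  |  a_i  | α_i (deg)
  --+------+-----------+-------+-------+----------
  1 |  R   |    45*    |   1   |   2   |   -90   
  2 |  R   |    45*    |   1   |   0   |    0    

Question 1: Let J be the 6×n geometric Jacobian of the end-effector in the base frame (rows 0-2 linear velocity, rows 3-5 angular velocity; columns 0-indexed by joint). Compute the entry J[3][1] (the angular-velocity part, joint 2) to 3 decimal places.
-0.707

axis z_1 = (-0.7071,0.7071,0.0000); lever o_n−o_1 = (-0.7071,0.7071,0.0000)
cross product → J_v[:, 1] = (-0.0000,-0.0000,0.0000)
J_ω[:, 1] = z_1
entry J[3][1] = -0.7071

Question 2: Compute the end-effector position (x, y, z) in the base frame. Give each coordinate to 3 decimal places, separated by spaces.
0.707 2.121 1.000

after link 1: o_1 = (1.4142, 1.4142, 1.0000)
after link 2: o_2 = (0.7071, 2.1213, 1.0000)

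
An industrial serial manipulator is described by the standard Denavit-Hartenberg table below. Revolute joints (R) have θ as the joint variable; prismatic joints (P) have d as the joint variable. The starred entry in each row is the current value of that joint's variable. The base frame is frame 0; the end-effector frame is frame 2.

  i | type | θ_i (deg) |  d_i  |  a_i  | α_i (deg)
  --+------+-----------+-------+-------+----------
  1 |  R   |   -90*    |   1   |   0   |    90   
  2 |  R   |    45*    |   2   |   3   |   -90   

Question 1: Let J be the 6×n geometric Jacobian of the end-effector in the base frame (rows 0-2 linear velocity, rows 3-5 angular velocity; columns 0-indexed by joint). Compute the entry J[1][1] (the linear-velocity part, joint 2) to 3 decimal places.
axis z_1 = (-1.0000,-0.0000,0.0000); lever o_n−o_1 = (-2.0000,-2.1213,2.1213)
cross product → J_v[:, 1] = (0.0000,2.1213,2.1213)
J_ω[:, 1] = z_1
entry J[1][1] = 2.1213

2.121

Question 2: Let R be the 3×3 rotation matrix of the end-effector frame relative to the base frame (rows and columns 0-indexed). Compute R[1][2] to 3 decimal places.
End-effector z-axis (col 2 of R) = (-0.0000,0.7071,0.7071)
R[1][2] = 0.7071

0.707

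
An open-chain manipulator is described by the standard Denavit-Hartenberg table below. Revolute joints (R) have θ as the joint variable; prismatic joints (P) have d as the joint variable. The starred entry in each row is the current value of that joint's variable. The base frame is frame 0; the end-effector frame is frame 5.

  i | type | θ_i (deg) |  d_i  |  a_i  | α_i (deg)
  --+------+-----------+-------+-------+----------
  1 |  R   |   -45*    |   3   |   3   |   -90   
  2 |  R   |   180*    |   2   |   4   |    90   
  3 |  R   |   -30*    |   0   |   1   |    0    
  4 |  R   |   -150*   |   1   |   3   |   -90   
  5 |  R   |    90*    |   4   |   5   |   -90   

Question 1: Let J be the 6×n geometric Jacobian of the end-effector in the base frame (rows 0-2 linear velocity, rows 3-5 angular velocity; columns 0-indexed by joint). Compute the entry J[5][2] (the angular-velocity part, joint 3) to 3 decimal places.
-1.000

axis z_2 = (0.0000,0.0000,-1.0000); lever o_n−o_2 = (-1.6730,-4.6909,4.0000)
cross product → J_v[:, 2] = (-4.6909,1.6730,-0.0000)
J_ω[:, 2] = z_2
entry J[5][2] = -1.0000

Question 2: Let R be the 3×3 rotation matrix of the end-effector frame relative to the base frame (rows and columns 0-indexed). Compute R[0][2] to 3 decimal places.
-0.707

End-effector z-axis (col 2 of R) = (-0.7071,0.7071,-0.0000)
R[0][2] = -0.7071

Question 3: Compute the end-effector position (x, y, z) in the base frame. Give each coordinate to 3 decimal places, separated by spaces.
-0.966 -2.570 7.000

after link 1: o_1 = (2.1213, -2.1213, 3.0000)
after link 2: o_2 = (0.7071, 2.1213, 3.0000)
after link 3: o_3 = (-0.2588, 2.3801, 3.0000)
after link 4: o_4 = (1.8625, 0.2588, 2.0000)
after link 5: o_5 = (-0.9659, -2.5696, 7.0000)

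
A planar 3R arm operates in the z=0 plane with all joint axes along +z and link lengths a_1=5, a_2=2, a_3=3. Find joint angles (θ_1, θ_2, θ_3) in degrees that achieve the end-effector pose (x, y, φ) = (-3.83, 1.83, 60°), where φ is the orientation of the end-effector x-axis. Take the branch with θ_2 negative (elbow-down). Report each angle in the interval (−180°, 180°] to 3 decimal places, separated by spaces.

-149.998 -90.003 -59.999

wrist centre = target − a_3·(cos φ, sin φ) = (-5.3300, -0.7681)
cos θ_2 = (28.9988−5²−2²)/(2·5·2) = -0.0001; θ_2 = -90.0033° (elbow-down)
β = atan2(-0.7681,-5.3300) = -171.7999°; ψ = atan2(-2.0000,4.9999) = -21.8019°
θ_1 = β − ψ = -149.9980°
θ_3 = φ − θ_1 − θ_2 = -59.9987° (wrapped to (-180°,180°])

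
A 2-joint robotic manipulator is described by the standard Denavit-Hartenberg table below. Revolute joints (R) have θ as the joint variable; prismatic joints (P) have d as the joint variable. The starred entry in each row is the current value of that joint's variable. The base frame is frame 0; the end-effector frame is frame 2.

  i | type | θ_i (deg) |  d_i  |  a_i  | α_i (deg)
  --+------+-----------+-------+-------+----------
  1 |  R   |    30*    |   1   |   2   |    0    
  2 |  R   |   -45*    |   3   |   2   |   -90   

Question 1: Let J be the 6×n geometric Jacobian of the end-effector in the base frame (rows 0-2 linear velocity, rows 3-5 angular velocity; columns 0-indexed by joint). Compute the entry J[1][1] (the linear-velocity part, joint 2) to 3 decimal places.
axis z_1 = (0.0000,0.0000,1.0000); lever o_n−o_1 = (1.9319,-0.5176,3.0000)
cross product → J_v[:, 1] = (0.5176,1.9319,-0.0000)
J_ω[:, 1] = z_1
entry J[1][1] = 1.9319

1.932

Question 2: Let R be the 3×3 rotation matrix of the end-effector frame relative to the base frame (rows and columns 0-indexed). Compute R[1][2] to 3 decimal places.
End-effector z-axis (col 2 of R) = (0.2588,0.9659,0.0000)
R[1][2] = 0.9659

0.966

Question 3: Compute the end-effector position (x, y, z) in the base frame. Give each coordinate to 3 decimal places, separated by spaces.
after link 1: o_1 = (1.7321, 1.0000, 1.0000)
after link 2: o_2 = (3.6639, 0.4824, 4.0000)

3.664 0.482 4.000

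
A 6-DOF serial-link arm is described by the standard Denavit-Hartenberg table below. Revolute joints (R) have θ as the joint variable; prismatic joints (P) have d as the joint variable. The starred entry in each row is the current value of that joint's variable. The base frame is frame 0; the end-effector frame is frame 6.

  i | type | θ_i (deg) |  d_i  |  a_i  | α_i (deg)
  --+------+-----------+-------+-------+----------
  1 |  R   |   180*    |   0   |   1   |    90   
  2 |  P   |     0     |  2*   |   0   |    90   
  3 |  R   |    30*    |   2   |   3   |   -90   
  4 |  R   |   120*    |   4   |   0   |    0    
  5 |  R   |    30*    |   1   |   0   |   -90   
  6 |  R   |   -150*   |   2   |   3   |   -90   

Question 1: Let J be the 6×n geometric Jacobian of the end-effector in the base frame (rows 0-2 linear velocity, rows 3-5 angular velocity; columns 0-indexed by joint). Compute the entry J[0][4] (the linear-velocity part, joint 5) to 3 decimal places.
-2.625

axis z_4 = (0.5000,0.8660,0.0000); lever o_n−o_4 = (0.1675,2.7901,-3.0311)
cross product → J_v[:, 4] = (-2.6250,1.5155,1.2500)
J_ω[:, 4] = z_4
entry J[0][4] = -2.6250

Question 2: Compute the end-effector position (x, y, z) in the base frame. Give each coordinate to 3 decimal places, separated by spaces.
-1.431 9.754 -5.031

after link 1: o_1 = (-1.0000, 0.0000, 0.0000)
after link 2: o_2 = (-1.0000, 2.0000, 0.0000)
after link 3: o_3 = (-3.5981, 3.5000, -2.0000)
after link 4: o_4 = (-1.5981, 6.9641, -2.0000)
after link 5: o_5 = (-1.0981, 7.8301, -2.0000)
after link 6: o_6 = (-1.4306, 9.7542, -5.0311)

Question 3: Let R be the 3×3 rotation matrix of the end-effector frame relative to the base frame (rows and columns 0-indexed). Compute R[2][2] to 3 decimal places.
0.250

End-effector z-axis (col 2 of R) = (0.8080,0.5335,0.2500)
R[2][2] = 0.2500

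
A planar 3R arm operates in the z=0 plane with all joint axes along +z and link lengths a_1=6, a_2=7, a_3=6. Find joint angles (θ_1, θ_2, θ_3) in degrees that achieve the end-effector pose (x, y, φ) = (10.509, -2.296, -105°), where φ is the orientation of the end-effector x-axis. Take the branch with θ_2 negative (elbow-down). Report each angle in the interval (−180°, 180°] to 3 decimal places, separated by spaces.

wrist centre = target − a_3·(cos φ, sin φ) = (12.0619, 3.4996)
cos θ_2 = (157.7367−6²−7²)/(2·6·7) = 0.8659; θ_2 = -30.0129° (elbow-down)
β = atan2(3.4996,12.0619) = 16.1792°; ψ = atan2(-3.5014,12.0614) = -16.1878°
θ_1 = β − ψ = 32.3669°
θ_3 = φ − θ_1 − θ_2 = -107.3540° (wrapped to (-180°,180°])

32.367 -30.013 -107.354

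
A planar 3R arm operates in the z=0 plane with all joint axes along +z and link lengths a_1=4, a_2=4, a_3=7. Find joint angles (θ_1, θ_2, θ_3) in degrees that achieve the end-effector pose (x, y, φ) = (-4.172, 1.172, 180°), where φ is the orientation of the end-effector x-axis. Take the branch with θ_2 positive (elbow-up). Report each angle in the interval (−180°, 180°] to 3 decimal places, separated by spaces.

wrist centre = target − a_3·(cos φ, sin φ) = (2.8280, 1.1720)
cos θ_2 = (9.3712−4²−4²)/(2·4·4) = -0.7072; θ_2 = 135.0036° (elbow-up)
β = atan2(1.1720,2.8280) = 22.5104°; ψ = atan2(2.8283,1.1714) = 67.5018°
θ_1 = β − ψ = -44.9913°
θ_3 = φ − θ_1 − θ_2 = 89.9878° (wrapped to (-180°,180°])

-44.991 135.004 89.988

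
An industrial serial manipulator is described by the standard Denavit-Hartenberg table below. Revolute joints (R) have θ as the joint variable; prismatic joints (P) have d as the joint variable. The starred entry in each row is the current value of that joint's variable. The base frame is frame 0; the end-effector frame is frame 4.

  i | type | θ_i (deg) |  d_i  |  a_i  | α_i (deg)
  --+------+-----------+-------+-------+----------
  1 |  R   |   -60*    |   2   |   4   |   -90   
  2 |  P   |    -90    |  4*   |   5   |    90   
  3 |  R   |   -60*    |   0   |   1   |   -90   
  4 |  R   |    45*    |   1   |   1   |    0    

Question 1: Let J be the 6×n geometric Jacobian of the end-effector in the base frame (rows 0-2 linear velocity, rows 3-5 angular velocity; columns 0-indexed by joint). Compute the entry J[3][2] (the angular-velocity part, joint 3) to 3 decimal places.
-0.500

axis z_2 = (-0.5000,0.8660,0.0000); lever o_n−o_2 = (-0.4938,-1.1016,1.7196)
cross product → J_v[:, 2] = (1.4892,0.8598,0.9784)
J_ω[:, 2] = z_2
entry J[3][2] = -0.5000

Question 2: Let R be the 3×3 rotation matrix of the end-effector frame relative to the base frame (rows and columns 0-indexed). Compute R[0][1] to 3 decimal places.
0.884

End-effector y-axis (col 1 of R) = (0.8839,-0.3062,-0.3536)
R[0][1] = 0.8839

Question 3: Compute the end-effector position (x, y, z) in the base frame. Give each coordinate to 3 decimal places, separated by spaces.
after link 1: o_1 = (2.0000, -3.4641, 2.0000)
after link 2: o_2 = (5.4641, -1.4641, 7.0000)
after link 3: o_3 = (4.7141, -1.8971, 7.5000)
after link 4: o_4 = (4.9703, -2.5657, 8.7196)

4.970 -2.566 8.720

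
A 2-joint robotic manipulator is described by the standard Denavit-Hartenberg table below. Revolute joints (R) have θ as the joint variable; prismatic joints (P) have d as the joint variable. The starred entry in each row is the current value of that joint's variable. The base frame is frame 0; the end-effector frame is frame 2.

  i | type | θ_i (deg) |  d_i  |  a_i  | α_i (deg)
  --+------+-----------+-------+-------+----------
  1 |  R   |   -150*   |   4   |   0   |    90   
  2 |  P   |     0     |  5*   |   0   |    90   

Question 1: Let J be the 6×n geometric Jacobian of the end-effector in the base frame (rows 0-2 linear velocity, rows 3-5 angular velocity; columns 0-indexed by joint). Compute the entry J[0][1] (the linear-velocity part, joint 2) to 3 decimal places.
prismatic axis z_1 = (-0.5000,0.8660,0.0000)
J_v[:, 1] = z_1; J_ω[:, 1] = (0,0,0)
entry J[0][1] = -0.5000

-0.500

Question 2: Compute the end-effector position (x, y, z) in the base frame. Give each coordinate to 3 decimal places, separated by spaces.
after link 1: o_1 = (0.0000, 0.0000, 4.0000)
after link 2: o_2 = (-2.5000, 4.3301, 4.0000)

-2.500 4.330 4.000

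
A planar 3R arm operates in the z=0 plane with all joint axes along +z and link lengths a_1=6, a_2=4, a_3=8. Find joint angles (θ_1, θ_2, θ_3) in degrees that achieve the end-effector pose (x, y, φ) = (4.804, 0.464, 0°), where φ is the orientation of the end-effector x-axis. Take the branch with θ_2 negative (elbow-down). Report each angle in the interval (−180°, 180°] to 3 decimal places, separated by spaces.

-150.000 -150.003 -59.998

wrist centre = target − a_3·(cos φ, sin φ) = (-3.1960, 0.4640)
cos θ_2 = (10.4297−6²−4²)/(2·6·4) = -0.8660; θ_2 = -150.0026° (elbow-down)
β = atan2(0.4640,-3.1960) = 171.7394°; ψ = atan2(-1.9998,2.5358) = -38.2608°
θ_1 = β − ψ = 210.0002°
θ_3 = φ − θ_1 − θ_2 = -59.9977° (wrapped to (-180°,180°])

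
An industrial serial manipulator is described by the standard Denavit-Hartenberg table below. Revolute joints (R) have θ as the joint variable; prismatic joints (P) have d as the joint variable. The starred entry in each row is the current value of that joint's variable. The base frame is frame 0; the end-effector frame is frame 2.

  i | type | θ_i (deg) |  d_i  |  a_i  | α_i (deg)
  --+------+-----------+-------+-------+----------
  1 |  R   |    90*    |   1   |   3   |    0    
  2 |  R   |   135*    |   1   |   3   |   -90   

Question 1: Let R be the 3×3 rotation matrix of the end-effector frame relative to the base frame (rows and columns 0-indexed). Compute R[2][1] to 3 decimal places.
-1.000

End-effector y-axis (col 1 of R) = (0.0000,-0.0000,-1.0000)
R[2][1] = -1.0000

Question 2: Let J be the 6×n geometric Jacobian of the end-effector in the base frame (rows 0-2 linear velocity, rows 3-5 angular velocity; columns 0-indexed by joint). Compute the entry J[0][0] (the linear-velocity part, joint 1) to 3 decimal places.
-0.879

axis z_0 = ẑ; lever o_n−o_0 = (-2.1213,0.8787,2.0000)
cross product → J_v[:, 0] = (-0.8787,-2.1213,0.0000)
J_ω[:, 0] = z_0
entry J[0][0] = -0.8787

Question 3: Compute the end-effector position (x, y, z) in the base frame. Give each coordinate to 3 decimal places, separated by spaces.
-2.121 0.879 2.000

after link 1: o_1 = (0.0000, 3.0000, 1.0000)
after link 2: o_2 = (-2.1213, 0.8787, 2.0000)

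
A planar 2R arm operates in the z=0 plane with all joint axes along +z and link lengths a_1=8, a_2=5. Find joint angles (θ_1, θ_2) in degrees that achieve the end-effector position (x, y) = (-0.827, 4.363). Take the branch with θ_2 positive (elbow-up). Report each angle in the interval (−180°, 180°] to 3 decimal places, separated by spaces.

cos θ_2 = (19.7197−8²−5²)/(2·8·5) = -0.8660; θ_2 = 149.9975° (elbow-up)
β = atan2(4.3630,-0.8270) = 100.7330°; ψ = atan2(2.5002,3.6700) = 34.2648°
θ_1 = β − ψ = 66.4682°

66.468 149.998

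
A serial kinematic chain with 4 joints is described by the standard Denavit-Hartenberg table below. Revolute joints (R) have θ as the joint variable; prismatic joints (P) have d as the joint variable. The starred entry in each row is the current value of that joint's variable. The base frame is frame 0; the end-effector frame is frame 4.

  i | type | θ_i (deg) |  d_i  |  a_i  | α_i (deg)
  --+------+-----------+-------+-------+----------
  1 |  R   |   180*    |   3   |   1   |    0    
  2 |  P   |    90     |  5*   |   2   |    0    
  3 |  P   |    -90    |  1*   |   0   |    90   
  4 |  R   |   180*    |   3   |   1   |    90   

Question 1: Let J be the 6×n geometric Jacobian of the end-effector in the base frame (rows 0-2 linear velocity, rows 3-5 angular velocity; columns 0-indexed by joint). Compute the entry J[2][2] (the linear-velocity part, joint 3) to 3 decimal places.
prismatic axis z_2 = (0.0000,0.0000,1.0000)
J_v[:, 2] = z_2; J_ω[:, 2] = (0,0,0)
entry J[2][2] = 1.0000

1.000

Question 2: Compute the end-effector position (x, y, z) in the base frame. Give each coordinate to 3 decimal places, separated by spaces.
-0.000 1.000 9.000

after link 1: o_1 = (-1.0000, 0.0000, 3.0000)
after link 2: o_2 = (-1.0000, -2.0000, 8.0000)
after link 3: o_3 = (-1.0000, -2.0000, 9.0000)
after link 4: o_4 = (-0.0000, 1.0000, 9.0000)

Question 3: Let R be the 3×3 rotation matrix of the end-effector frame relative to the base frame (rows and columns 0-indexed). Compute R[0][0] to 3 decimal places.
End-effector x-axis (col 0 of R) = (1.0000,-0.0000,0.0000)
R[0][0] = 1.0000

1.000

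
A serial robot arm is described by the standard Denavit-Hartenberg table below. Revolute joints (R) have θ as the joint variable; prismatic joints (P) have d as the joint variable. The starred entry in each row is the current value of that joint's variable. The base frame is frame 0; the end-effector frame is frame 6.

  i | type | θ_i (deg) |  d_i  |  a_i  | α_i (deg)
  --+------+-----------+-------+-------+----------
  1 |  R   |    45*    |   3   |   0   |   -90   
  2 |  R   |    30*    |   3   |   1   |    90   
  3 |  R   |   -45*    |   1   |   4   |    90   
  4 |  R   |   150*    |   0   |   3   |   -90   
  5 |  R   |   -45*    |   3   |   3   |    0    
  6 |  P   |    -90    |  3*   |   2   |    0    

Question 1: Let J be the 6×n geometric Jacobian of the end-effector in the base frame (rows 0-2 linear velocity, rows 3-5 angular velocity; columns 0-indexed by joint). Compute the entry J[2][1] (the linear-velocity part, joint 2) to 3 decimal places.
axis z_1 = (-0.7071,0.7071,0.0000); lever o_n−o_1 = (-4.1627,-1.2452,-0.4972)
cross product → J_v[:, 1] = (-0.3516,-0.3516,3.8240)
J_ω[:, 1] = z_1
entry J[2][1] = 3.8240

3.824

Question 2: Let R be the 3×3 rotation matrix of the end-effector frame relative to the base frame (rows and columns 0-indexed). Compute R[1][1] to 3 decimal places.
-0.494

End-effector y-axis (col 1 of R) = (-0.3990,-0.4937,0.7727)
R[1][1] = -0.4937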